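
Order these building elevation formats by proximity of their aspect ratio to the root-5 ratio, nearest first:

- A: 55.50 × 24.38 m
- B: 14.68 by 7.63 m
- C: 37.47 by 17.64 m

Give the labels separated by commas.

A: 55.50/24.38 ≈ 2.276 → |2.276 − 2.236| = 0.040
B: 14.68/7.63 ≈ 1.924 → |1.924 − 2.236| = 0.312
C: 37.47/17.64 ≈ 2.124 → |2.124 − 2.236| = 0.112

A, C, B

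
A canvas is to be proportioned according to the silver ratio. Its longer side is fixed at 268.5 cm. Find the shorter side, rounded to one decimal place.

silver ratio ≈ 2.41421.
Shorter side = 268.5 ÷ 2.41421 ≈ 111.217 → 111.2 cm.

111.2 cm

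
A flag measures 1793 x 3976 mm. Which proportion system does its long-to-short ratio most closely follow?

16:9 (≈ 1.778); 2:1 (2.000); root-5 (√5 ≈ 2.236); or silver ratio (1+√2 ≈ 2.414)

root-5

Ratio = 3976 / 1793 ≈ 2.218.
Distances: 16:9 1.778 (Δ 0.440); 2:1 2.000 (Δ 0.218); root-5 2.236 (Δ 0.018); silver ratio 2.414 (Δ 0.196).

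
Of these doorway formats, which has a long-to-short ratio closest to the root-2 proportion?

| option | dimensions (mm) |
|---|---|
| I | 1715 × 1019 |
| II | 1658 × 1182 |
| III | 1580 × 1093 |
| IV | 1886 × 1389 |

Ratios (long/short): I ≈ 1.683; II ≈ 1.403; III ≈ 1.446; IV ≈ 1.358.
root-2 ≈ 1.414; option II is nearest (Δ 0.011).

II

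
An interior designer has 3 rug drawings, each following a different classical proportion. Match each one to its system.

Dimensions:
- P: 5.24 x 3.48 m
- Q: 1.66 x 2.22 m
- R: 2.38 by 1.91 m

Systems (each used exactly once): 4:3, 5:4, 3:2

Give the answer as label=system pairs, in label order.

P=3:2, Q=4:3, R=5:4

P = 5.24/3.48 ≈ 1.506 → 3:2 (1.500)
Q = 2.22/1.66 ≈ 1.337 → 4:3 (1.333)
R = 2.38/1.91 ≈ 1.246 → 5:4 (1.250)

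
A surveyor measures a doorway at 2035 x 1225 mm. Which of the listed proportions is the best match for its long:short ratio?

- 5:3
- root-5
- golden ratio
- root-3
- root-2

2035/1225 ≈ 1.661. Nearest candidates are 5:3 (1.667, off by 0.006) and golden ratio (1.618, off by 0.043).

5:3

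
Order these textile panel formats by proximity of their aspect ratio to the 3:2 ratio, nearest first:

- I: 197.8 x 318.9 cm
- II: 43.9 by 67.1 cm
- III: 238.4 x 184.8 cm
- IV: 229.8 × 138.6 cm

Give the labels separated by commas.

I: 318.9/197.8 ≈ 1.612 → |1.612 − 1.500| = 0.112
II: 67.1/43.9 ≈ 1.528 → |1.528 − 1.500| = 0.028
III: 238.4/184.8 ≈ 1.290 → |1.290 − 1.500| = 0.210
IV: 229.8/138.6 ≈ 1.658 → |1.658 − 1.500| = 0.158

II, I, IV, III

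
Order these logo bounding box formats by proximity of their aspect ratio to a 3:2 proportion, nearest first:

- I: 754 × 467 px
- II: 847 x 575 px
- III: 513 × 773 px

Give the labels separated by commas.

I: 754/467 ≈ 1.615 → |1.615 − 1.500| = 0.115
II: 847/575 ≈ 1.473 → |1.473 − 1.500| = 0.027
III: 773/513 ≈ 1.507 → |1.507 − 1.500| = 0.007

III, II, I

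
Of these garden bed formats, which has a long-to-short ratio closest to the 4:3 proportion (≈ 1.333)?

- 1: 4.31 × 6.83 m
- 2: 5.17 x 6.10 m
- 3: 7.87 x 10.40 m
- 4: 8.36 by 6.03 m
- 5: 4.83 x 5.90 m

3

Ratios (long/short): 1 ≈ 1.585; 2 ≈ 1.180; 3 ≈ 1.321; 4 ≈ 1.386; 5 ≈ 1.222.
4:3 ≈ 1.333; option 3 is nearest (Δ 0.012).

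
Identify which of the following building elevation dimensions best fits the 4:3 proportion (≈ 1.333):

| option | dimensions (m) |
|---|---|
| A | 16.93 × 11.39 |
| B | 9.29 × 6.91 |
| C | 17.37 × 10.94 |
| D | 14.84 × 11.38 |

Ratios (long/short): A ≈ 1.486; B ≈ 1.344; C ≈ 1.588; D ≈ 1.304.
4:3 ≈ 1.333; option B is nearest (Δ 0.011).

B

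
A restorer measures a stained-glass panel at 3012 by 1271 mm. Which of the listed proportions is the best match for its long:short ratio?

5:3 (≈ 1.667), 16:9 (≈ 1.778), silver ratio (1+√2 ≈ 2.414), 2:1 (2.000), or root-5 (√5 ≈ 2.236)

silver ratio

Ratio = 3012 / 1271 ≈ 2.370.
Distances: 5:3 1.667 (Δ 0.703); 16:9 1.778 (Δ 0.592); silver ratio 2.414 (Δ 0.044); 2:1 2.000 (Δ 0.370); root-5 2.236 (Δ 0.134).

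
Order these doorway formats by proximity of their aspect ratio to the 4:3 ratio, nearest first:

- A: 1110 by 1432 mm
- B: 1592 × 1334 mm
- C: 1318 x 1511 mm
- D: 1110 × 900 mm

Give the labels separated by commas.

A: 1432/1110 ≈ 1.290 → |1.290 − 1.333| = 0.043
B: 1592/1334 ≈ 1.193 → |1.193 − 1.333| = 0.140
C: 1511/1318 ≈ 1.146 → |1.146 − 1.333| = 0.187
D: 1110/900 ≈ 1.233 → |1.233 − 1.333| = 0.100

A, D, B, C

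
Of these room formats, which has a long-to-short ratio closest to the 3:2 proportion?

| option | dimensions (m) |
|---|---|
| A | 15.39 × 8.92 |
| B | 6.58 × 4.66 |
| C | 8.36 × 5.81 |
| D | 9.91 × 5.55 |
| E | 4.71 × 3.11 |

Ratios (long/short): A ≈ 1.725; B ≈ 1.412; C ≈ 1.439; D ≈ 1.786; E ≈ 1.514.
3:2 ≈ 1.500; option E is nearest (Δ 0.014).

E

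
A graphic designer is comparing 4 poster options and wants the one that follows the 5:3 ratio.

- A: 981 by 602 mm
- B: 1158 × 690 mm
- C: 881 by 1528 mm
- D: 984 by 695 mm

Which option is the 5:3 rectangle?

B

Target 5:3 ≈ 1.667.
A: 1.630 (Δ0.037)  B: 1.678 (Δ0.011)  C: 1.734 (Δ0.067)  D: 1.416 (Δ0.251)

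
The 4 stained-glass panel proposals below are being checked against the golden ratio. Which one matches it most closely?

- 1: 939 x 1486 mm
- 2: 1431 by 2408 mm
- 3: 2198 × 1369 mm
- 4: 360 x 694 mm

Ratios (long/short): 1 ≈ 1.583; 2 ≈ 1.683; 3 ≈ 1.606; 4 ≈ 1.928.
golden ratio ≈ 1.618; option 3 is nearest (Δ 0.012).

3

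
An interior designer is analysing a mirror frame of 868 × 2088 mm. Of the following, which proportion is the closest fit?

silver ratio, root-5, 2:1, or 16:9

silver ratio

Ratio = 2088 / 868 ≈ 2.406.
Distances: silver ratio 2.414 (Δ 0.008); root-5 2.236 (Δ 0.170); 2:1 2.000 (Δ 0.406); 16:9 1.778 (Δ 0.628).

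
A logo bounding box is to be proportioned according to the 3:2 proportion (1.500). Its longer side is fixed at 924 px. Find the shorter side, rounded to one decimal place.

616.0 px

3:2 = 1.50000.
Shorter side = 924 ÷ 1.50000 ≈ 616.000 → 616.0 px.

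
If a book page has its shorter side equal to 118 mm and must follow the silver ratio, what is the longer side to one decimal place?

284.9 mm

silver ratio ≈ 2.41421.
Longer side = 118 × 2.41421 ≈ 284.877 → 284.9 mm.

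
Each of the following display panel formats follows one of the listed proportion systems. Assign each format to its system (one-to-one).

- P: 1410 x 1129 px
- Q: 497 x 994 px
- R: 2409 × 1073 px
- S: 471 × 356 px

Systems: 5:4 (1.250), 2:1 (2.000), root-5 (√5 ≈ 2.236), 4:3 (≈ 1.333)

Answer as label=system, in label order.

P=5:4, Q=2:1, R=root-5, S=4:3

P = 1410/1129 ≈ 1.249 → 5:4 (1.250)
Q = 994/497 ≈ 2.000 → 2:1 (2.000)
R = 2409/1073 ≈ 2.245 → root-5 (2.236)
S = 471/356 ≈ 1.323 → 4:3 (1.333)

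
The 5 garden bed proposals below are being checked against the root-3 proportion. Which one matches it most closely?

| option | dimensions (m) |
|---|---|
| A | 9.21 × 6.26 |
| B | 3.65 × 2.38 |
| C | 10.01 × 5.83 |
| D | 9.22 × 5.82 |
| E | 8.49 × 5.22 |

C

Ratios (long/short): A ≈ 1.471; B ≈ 1.534; C ≈ 1.717; D ≈ 1.584; E ≈ 1.626.
root-3 ≈ 1.732; option C is nearest (Δ 0.015).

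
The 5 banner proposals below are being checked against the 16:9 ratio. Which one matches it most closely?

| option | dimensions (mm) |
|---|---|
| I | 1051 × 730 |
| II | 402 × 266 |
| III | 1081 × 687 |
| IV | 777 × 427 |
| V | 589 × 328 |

Target 16:9 ≈ 1.778.
I: 1.440 (Δ0.338)  II: 1.511 (Δ0.267)  III: 1.574 (Δ0.204)  IV: 1.820 (Δ0.042)  V: 1.796 (Δ0.018)

V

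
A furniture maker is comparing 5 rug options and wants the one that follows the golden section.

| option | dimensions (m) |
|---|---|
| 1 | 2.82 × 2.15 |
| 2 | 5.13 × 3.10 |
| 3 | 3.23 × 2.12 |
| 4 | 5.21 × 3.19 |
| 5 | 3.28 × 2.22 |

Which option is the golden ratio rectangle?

Target golden ratio ≈ 1.618.
1: 1.312 (Δ0.306)  2: 1.655 (Δ0.037)  3: 1.524 (Δ0.094)  4: 1.633 (Δ0.015)  5: 1.477 (Δ0.141)

4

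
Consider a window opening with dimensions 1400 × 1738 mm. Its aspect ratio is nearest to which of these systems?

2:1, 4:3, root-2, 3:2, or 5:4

5:4

Ratio = 1738 / 1400 ≈ 1.241.
Distances: 2:1 2.000 (Δ 0.759); 4:3 1.333 (Δ 0.092); root-2 1.414 (Δ 0.173); 3:2 1.500 (Δ 0.259); 5:4 1.250 (Δ 0.009).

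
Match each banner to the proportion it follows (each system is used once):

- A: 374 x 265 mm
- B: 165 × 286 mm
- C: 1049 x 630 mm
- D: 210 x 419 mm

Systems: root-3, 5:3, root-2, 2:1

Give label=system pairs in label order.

Ratios: A ≈ 1.411; B ≈ 1.733; C ≈ 1.665; D ≈ 1.995.
Targets: root-3 ≈ 1.732; 5:3 ≈ 1.667; root-2 ≈ 1.414; 2:1 ≈ 2.000.

A=root-2, B=root-3, C=5:3, D=2:1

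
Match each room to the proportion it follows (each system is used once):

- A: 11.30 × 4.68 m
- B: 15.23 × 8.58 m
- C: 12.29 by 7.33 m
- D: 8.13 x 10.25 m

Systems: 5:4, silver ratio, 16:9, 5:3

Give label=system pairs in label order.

Ratios: A ≈ 2.415; B ≈ 1.775; C ≈ 1.677; D ≈ 1.261.
Targets: 5:4 ≈ 1.250; silver ratio ≈ 2.414; 16:9 ≈ 1.778; 5:3 ≈ 1.667.

A=silver ratio, B=16:9, C=5:3, D=5:4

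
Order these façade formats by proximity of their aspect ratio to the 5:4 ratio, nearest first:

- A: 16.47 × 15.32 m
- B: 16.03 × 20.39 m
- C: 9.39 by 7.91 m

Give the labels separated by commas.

A: 16.47/15.32 ≈ 1.075 → |1.075 − 1.250| = 0.175
B: 20.39/16.03 ≈ 1.272 → |1.272 − 1.250| = 0.022
C: 9.39/7.91 ≈ 1.187 → |1.187 − 1.250| = 0.063

B, C, A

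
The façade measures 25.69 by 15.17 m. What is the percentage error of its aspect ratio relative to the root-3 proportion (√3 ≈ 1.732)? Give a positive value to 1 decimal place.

Ratio = 25.69 / 15.17 ≈ 1.6935.
Ideal root-3 ≈ 1.7321. |1.6935 − 1.7321| / 1.7321 ≈ 2.23% → 2.2%.

2.2%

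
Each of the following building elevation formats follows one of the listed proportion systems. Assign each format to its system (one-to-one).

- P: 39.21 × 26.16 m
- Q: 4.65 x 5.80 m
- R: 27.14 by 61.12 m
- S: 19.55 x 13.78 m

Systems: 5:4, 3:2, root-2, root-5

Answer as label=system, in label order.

P=3:2, Q=5:4, R=root-5, S=root-2

Ratios: P ≈ 1.499; Q ≈ 1.247; R ≈ 2.252; S ≈ 1.419.
Targets: 5:4 ≈ 1.250; 3:2 ≈ 1.500; root-2 ≈ 1.414; root-5 ≈ 2.236.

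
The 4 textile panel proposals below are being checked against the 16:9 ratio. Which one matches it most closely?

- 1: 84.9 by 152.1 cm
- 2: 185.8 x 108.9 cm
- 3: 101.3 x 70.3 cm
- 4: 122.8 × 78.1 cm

1

Ratios (long/short): 1 ≈ 1.792; 2 ≈ 1.706; 3 ≈ 1.441; 4 ≈ 1.572.
16:9 ≈ 1.778; option 1 is nearest (Δ 0.014).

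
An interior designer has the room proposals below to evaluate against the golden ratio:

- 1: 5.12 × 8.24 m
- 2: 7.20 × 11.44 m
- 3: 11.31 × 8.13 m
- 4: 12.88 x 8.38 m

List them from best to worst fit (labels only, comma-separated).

1, 2, 4, 3

Ratios: 1 = 8.24 / 5.12 ≈ 1.609; 2 = 11.44 / 7.20 ≈ 1.589; 3 = 11.31 / 8.13 ≈ 1.391; 4 = 12.88 / 8.38 ≈ 1.537.
|Δ from 1.618|: 1 0.009; 2 0.029; 3 0.227; 4 0.081.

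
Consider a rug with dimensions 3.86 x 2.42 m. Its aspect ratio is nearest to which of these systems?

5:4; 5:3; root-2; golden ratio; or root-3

Ratio = 3.86 / 2.42 ≈ 1.595.
Distances: 5:4 1.250 (Δ 0.345); 5:3 1.667 (Δ 0.072); root-2 1.414 (Δ 0.181); golden ratio 1.618 (Δ 0.023); root-3 1.732 (Δ 0.137).

golden ratio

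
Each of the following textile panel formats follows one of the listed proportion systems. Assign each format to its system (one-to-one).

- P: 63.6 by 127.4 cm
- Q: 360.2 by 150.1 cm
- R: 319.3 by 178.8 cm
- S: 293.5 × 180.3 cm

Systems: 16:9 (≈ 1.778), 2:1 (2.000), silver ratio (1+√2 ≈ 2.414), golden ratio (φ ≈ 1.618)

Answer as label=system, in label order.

P = 127.4/63.6 ≈ 2.003 → 2:1 (2.000)
Q = 360.2/150.1 ≈ 2.400 → silver ratio (2.414)
R = 319.3/178.8 ≈ 1.786 → 16:9 (1.778)
S = 293.5/180.3 ≈ 1.628 → golden ratio (1.618)

P=2:1, Q=silver ratio, R=16:9, S=golden ratio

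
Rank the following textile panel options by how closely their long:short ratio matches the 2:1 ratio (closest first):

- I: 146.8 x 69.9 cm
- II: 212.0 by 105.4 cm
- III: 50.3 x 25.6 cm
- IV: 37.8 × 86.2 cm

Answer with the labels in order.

II, III, I, IV

Ratios: I = 146.8 / 69.9 ≈ 2.100; II = 212.0 / 105.4 ≈ 2.011; III = 50.3 / 25.6 ≈ 1.965; IV = 86.2 / 37.8 ≈ 2.280.
|Δ from 2.000|: I 0.100; II 0.011; III 0.035; IV 0.280.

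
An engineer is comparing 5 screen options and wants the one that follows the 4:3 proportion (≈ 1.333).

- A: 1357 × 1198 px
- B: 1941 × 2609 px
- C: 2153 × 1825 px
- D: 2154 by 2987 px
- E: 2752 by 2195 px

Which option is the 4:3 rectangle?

B

Target 4:3 ≈ 1.333.
A: 1.133 (Δ0.200)  B: 1.344 (Δ0.011)  C: 1.180 (Δ0.153)  D: 1.387 (Δ0.054)  E: 1.254 (Δ0.079)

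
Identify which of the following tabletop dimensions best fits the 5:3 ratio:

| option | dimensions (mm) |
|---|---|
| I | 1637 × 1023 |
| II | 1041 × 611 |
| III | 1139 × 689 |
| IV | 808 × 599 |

Target 5:3 ≈ 1.667.
I: 1.600 (Δ0.067)  II: 1.704 (Δ0.037)  III: 1.653 (Δ0.014)  IV: 1.349 (Δ0.318)

III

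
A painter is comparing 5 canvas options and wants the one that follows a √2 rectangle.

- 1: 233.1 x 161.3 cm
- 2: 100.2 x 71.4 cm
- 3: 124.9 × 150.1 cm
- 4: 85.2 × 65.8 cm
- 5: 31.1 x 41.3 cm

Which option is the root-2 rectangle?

2

Target root-2 ≈ 1.414.
1: 1.445 (Δ0.031)  2: 1.403 (Δ0.011)  3: 1.202 (Δ0.212)  4: 1.295 (Δ0.119)  5: 1.328 (Δ0.086)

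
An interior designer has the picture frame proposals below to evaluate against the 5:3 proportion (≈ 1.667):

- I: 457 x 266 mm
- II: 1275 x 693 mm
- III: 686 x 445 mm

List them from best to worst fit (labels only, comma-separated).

I, III, II

Ratios: I = 457 / 266 ≈ 1.718; II = 1275 / 693 ≈ 1.840; III = 686 / 445 ≈ 1.542.
|Δ from 1.667|: I 0.051; II 0.173; III 0.125.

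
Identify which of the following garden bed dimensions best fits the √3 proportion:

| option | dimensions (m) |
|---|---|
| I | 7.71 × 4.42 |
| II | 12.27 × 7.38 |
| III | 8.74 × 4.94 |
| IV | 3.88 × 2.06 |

Ratios (long/short): I ≈ 1.744; II ≈ 1.663; III ≈ 1.769; IV ≈ 1.883.
root-3 ≈ 1.732; option I is nearest (Δ 0.012).

I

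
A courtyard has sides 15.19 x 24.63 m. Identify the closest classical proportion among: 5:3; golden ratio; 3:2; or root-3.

Ratio = 24.63 / 15.19 ≈ 1.621.
Distances: 5:3 1.667 (Δ 0.046); golden ratio 1.618 (Δ 0.003); 3:2 1.500 (Δ 0.121); root-3 1.732 (Δ 0.111).

golden ratio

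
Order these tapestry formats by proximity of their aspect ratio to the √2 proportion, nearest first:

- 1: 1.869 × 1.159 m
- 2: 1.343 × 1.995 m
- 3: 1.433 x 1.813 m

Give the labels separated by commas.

2, 3, 1

Ratios: 1 = 1.869 / 1.159 ≈ 1.613; 2 = 1.995 / 1.343 ≈ 1.485; 3 = 1.813 / 1.433 ≈ 1.265.
|Δ from 1.414|: 1 0.199; 2 0.071; 3 0.149.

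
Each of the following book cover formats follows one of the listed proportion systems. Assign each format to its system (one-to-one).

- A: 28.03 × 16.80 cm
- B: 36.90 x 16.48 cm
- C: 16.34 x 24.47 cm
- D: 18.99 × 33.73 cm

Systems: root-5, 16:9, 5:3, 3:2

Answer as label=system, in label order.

A = 28.03/16.80 ≈ 1.668 → 5:3 (1.667)
B = 36.90/16.48 ≈ 2.239 → root-5 (2.236)
C = 24.47/16.34 ≈ 1.498 → 3:2 (1.500)
D = 33.73/18.99 ≈ 1.776 → 16:9 (1.778)

A=5:3, B=root-5, C=3:2, D=16:9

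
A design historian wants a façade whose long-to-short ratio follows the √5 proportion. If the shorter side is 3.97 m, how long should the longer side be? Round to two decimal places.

root-5 ≈ 2.23607.
Longer side = 3.97 × 2.23607 ≈ 8.8772 → 8.88 m.

8.88 m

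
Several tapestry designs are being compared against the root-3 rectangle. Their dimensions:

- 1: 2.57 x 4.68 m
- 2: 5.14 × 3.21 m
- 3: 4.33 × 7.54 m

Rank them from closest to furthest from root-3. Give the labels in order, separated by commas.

1: 4.68/2.57 ≈ 1.821 → |1.821 − 1.732| = 0.089
2: 5.14/3.21 ≈ 1.601 → |1.601 − 1.732| = 0.131
3: 7.54/4.33 ≈ 1.741 → |1.741 − 1.732| = 0.009

3, 1, 2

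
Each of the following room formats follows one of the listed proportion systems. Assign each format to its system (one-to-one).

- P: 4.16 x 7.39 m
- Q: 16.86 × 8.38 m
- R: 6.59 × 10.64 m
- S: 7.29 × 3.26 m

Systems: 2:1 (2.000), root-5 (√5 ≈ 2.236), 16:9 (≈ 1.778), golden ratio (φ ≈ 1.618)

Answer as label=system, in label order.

P=16:9, Q=2:1, R=golden ratio, S=root-5

P = 7.39/4.16 ≈ 1.776 → 16:9 (1.778)
Q = 16.86/8.38 ≈ 2.012 → 2:1 (2.000)
R = 10.64/6.59 ≈ 1.615 → golden ratio (1.618)
S = 7.29/3.26 ≈ 2.236 → root-5 (2.236)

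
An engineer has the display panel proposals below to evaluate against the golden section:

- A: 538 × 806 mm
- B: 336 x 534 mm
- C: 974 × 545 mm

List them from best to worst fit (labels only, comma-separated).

B, A, C

A: 806/538 ≈ 1.498 → |1.498 − 1.618| = 0.120
B: 534/336 ≈ 1.589 → |1.589 − 1.618| = 0.029
C: 974/545 ≈ 1.787 → |1.787 − 1.618| = 0.169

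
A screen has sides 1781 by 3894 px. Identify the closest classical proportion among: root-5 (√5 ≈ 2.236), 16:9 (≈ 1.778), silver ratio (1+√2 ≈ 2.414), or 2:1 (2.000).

Ratio = 3894 / 1781 ≈ 2.186.
Distances: root-5 2.236 (Δ 0.050); 16:9 1.778 (Δ 0.408); silver ratio 2.414 (Δ 0.228); 2:1 2.000 (Δ 0.186).

root-5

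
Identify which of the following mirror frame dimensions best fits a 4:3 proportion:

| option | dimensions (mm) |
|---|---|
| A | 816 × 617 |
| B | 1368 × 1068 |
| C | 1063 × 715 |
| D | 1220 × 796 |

Ratios (long/short): A ≈ 1.323; B ≈ 1.281; C ≈ 1.487; D ≈ 1.533.
4:3 ≈ 1.333; option A is nearest (Δ 0.010).

A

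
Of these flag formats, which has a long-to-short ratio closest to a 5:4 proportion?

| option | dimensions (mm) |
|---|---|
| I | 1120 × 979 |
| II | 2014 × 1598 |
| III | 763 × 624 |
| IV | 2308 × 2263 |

Ratios (long/short): I ≈ 1.144; II ≈ 1.260; III ≈ 1.223; IV ≈ 1.020.
5:4 ≈ 1.250; option II is nearest (Δ 0.010).

II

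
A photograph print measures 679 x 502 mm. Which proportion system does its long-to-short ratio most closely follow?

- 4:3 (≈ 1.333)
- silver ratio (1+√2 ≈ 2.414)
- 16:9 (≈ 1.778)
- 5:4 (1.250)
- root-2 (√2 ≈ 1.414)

4:3

Ratio = 679 / 502 ≈ 1.353.
Distances: 4:3 1.333 (Δ 0.020); silver ratio 2.414 (Δ 1.061); 16:9 1.778 (Δ 0.425); 5:4 1.250 (Δ 0.103); root-2 1.414 (Δ 0.061).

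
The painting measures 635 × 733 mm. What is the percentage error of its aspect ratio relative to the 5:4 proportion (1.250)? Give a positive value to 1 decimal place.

Ratio = 733 / 635 ≈ 1.1543.
Ideal 5:4 = 1.2500. |1.1543 − 1.2500| / 1.2500 ≈ 7.66% → 7.7%.

7.7%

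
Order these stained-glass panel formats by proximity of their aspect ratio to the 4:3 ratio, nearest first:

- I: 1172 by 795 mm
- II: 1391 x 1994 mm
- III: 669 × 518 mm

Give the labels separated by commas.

III, II, I

I: 1172/795 ≈ 1.474 → |1.474 − 1.333| = 0.141
II: 1994/1391 ≈ 1.434 → |1.434 − 1.333| = 0.101
III: 669/518 ≈ 1.292 → |1.292 − 1.333| = 0.041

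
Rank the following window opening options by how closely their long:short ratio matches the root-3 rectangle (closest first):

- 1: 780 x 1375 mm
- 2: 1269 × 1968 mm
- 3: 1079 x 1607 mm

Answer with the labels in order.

Ratios: 1 = 1375 / 780 ≈ 1.763; 2 = 1968 / 1269 ≈ 1.551; 3 = 1607 / 1079 ≈ 1.489.
|Δ from 1.732|: 1 0.031; 2 0.181; 3 0.243.

1, 2, 3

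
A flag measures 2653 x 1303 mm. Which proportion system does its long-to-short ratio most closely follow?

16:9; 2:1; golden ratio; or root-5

2653/1303 ≈ 2.036. Nearest candidates are 2:1 (2.000, off by 0.036) and root-5 (2.236, off by 0.200).

2:1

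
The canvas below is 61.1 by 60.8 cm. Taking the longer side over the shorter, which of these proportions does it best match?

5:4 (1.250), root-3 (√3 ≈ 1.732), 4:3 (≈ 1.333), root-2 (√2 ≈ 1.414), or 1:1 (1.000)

61.1/60.8 ≈ 1.005. Nearest candidates are 1:1 (1.000, off by 0.005) and 5:4 (1.250, off by 0.245).

1:1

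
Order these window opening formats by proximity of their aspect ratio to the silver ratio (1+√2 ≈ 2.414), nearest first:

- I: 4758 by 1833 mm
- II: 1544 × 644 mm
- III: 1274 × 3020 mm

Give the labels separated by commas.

Ratios: I = 4758 / 1833 ≈ 2.596; II = 1544 / 644 ≈ 2.398; III = 3020 / 1274 ≈ 2.370.
|Δ from 2.414|: I 0.182; II 0.016; III 0.044.

II, III, I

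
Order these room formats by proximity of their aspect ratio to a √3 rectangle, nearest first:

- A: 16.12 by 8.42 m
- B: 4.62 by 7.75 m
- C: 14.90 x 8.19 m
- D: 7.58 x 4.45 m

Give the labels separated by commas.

D, B, C, A

Ratios: A = 16.12 / 8.42 ≈ 1.914; B = 7.75 / 4.62 ≈ 1.677; C = 14.90 / 8.19 ≈ 1.819; D = 7.58 / 4.45 ≈ 1.703.
|Δ from 1.732|: A 0.182; B 0.055; C 0.087; D 0.029.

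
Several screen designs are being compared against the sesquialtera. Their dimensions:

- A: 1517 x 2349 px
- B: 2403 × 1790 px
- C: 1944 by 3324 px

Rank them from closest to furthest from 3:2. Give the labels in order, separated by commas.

A: 2349/1517 ≈ 1.548 → |1.548 − 1.500| = 0.048
B: 2403/1790 ≈ 1.342 → |1.342 − 1.500| = 0.158
C: 3324/1944 ≈ 1.710 → |1.710 − 1.500| = 0.210

A, B, C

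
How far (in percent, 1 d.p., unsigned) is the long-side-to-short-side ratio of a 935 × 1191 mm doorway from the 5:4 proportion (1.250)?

Ratio = 1191 / 935 ≈ 1.2738.
Ideal 5:4 = 1.2500. |1.2738 − 1.2500| / 1.2500 ≈ 1.90% → 1.9%.

1.9%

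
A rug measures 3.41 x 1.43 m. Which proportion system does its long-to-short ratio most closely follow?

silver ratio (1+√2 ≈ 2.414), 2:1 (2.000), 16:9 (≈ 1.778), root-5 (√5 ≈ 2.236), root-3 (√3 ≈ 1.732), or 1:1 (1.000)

3.41/1.43 ≈ 2.385. Nearest candidates are silver ratio (2.414, off by 0.029) and root-5 (2.236, off by 0.149).

silver ratio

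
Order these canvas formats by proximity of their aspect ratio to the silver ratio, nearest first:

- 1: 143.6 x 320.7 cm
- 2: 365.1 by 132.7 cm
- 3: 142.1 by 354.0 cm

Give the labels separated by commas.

Ratios: 1 = 320.7 / 143.6 ≈ 2.233; 2 = 365.1 / 132.7 ≈ 2.751; 3 = 354.0 / 142.1 ≈ 2.491.
|Δ from 2.414|: 1 0.181; 2 0.337; 3 0.077.

3, 1, 2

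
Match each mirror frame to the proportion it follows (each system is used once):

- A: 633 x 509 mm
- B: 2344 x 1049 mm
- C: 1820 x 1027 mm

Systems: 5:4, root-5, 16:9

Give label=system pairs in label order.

Ratios: A ≈ 1.244; B ≈ 2.235; C ≈ 1.772.
Targets: 5:4 ≈ 1.250; root-5 ≈ 2.236; 16:9 ≈ 1.778.

A=5:4, B=root-5, C=16:9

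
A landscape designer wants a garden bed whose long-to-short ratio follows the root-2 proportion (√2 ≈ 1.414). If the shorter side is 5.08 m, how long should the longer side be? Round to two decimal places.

root-2 ≈ 1.41421.
Longer side = 5.08 × 1.41421 ≈ 7.1842 → 7.18 m.

7.18 m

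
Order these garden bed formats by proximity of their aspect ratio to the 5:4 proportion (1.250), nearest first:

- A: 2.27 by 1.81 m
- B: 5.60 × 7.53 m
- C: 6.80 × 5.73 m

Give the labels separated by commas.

A, C, B

A: 2.27/1.81 ≈ 1.254 → |1.254 − 1.250| = 0.004
B: 7.53/5.60 ≈ 1.345 → |1.345 − 1.250| = 0.095
C: 6.80/5.73 ≈ 1.187 → |1.187 − 1.250| = 0.063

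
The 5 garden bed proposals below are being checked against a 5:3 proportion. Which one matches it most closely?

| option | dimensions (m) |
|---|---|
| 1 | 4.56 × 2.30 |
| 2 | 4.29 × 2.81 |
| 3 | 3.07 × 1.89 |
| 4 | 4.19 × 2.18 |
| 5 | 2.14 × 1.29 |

Ratios (long/short): 1 ≈ 1.983; 2 ≈ 1.527; 3 ≈ 1.624; 4 ≈ 1.922; 5 ≈ 1.659.
5:3 ≈ 1.667; option 5 is nearest (Δ 0.008).

5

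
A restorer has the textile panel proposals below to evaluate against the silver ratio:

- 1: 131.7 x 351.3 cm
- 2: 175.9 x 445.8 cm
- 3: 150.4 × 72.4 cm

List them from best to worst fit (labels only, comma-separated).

Ratios: 1 = 351.3 / 131.7 ≈ 2.667; 2 = 445.8 / 175.9 ≈ 2.534; 3 = 150.4 / 72.4 ≈ 2.077.
|Δ from 2.414|: 1 0.253; 2 0.120; 3 0.337.

2, 1, 3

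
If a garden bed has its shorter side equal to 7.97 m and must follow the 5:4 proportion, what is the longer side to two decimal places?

9.96 m

5:4 = 1.25000.
Longer side = 7.97 × 1.25000 ≈ 9.9625 → 9.96 m.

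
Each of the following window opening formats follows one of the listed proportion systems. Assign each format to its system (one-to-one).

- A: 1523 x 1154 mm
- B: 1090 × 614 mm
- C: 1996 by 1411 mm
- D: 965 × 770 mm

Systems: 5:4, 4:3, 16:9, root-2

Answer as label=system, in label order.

A = 1523/1154 ≈ 1.320 → 4:3 (1.333)
B = 1090/614 ≈ 1.775 → 16:9 (1.778)
C = 1996/1411 ≈ 1.415 → root-2 (1.414)
D = 965/770 ≈ 1.253 → 5:4 (1.250)

A=4:3, B=16:9, C=root-2, D=5:4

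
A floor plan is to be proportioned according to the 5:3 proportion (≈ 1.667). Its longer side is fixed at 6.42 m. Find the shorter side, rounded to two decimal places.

5:3 ≈ 1.66667.
Shorter side = 6.42 ÷ 1.66667 ≈ 3.8520 → 3.85 m.

3.85 m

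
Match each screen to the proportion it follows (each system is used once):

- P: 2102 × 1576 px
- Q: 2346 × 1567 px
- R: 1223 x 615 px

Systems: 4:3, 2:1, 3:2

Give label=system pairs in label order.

Ratios: P ≈ 1.334; Q ≈ 1.497; R ≈ 1.989.
Targets: 4:3 ≈ 1.333; 2:1 ≈ 2.000; 3:2 ≈ 1.500.

P=4:3, Q=3:2, R=2:1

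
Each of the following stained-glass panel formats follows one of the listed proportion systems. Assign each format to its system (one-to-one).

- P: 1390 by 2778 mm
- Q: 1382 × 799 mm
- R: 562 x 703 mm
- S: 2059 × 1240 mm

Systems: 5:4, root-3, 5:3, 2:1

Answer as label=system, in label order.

P=2:1, Q=root-3, R=5:4, S=5:3

P = 2778/1390 ≈ 1.999 → 2:1 (2.000)
Q = 1382/799 ≈ 1.730 → root-3 (1.732)
R = 703/562 ≈ 1.251 → 5:4 (1.250)
S = 2059/1240 ≈ 1.660 → 5:3 (1.667)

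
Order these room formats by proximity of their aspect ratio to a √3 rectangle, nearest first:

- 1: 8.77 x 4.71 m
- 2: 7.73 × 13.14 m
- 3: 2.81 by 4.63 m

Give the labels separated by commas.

Ratios: 1 = 8.77 / 4.71 ≈ 1.862; 2 = 13.14 / 7.73 ≈ 1.700; 3 = 4.63 / 2.81 ≈ 1.648.
|Δ from 1.732|: 1 0.130; 2 0.032; 3 0.084.

2, 3, 1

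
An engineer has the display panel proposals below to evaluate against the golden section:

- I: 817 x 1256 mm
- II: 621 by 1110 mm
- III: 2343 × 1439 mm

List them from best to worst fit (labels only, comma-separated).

III, I, II

I: 1256/817 ≈ 1.537 → |1.537 − 1.618| = 0.081
II: 1110/621 ≈ 1.787 → |1.787 − 1.618| = 0.169
III: 2343/1439 ≈ 1.628 → |1.628 − 1.618| = 0.010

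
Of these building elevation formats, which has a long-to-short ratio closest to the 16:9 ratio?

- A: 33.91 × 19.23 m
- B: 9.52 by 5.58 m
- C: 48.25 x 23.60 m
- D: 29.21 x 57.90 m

Ratios (long/short): A ≈ 1.763; B ≈ 1.706; C ≈ 2.044; D ≈ 1.982.
16:9 ≈ 1.778; option A is nearest (Δ 0.015).

A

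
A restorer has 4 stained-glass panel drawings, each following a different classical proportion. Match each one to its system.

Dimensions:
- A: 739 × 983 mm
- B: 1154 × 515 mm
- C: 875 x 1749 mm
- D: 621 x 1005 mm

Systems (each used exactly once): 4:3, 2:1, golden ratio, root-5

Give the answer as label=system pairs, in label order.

A=4:3, B=root-5, C=2:1, D=golden ratio

Ratios: A ≈ 1.330; B ≈ 2.241; C ≈ 1.999; D ≈ 1.618.
Targets: 4:3 ≈ 1.333; 2:1 ≈ 2.000; golden ratio ≈ 1.618; root-5 ≈ 2.236.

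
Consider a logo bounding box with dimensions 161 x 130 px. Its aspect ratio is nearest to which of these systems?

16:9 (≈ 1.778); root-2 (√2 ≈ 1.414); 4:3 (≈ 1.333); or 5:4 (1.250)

5:4

161/130 ≈ 1.238. Nearest candidates are 5:4 (1.250, off by 0.012) and 4:3 (1.333, off by 0.095).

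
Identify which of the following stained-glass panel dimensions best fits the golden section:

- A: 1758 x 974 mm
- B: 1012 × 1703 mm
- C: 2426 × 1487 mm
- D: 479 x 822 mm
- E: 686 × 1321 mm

Target golden ratio ≈ 1.618.
A: 1.805 (Δ0.187)  B: 1.683 (Δ0.065)  C: 1.631 (Δ0.013)  D: 1.716 (Δ0.098)  E: 1.926 (Δ0.308)

C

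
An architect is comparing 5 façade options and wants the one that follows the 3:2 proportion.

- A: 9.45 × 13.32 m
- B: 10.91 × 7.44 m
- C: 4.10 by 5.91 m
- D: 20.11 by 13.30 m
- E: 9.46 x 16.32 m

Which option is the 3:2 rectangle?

D

Target 3:2 ≈ 1.500.
A: 1.410 (Δ0.090)  B: 1.466 (Δ0.034)  C: 1.441 (Δ0.059)  D: 1.512 (Δ0.012)  E: 1.725 (Δ0.225)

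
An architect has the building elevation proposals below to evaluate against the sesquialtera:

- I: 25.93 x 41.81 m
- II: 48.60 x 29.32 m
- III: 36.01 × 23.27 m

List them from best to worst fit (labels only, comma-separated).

III, I, II

I: 41.81/25.93 ≈ 1.612 → |1.612 − 1.500| = 0.112
II: 48.60/29.32 ≈ 1.658 → |1.658 − 1.500| = 0.158
III: 36.01/23.27 ≈ 1.547 → |1.547 − 1.500| = 0.047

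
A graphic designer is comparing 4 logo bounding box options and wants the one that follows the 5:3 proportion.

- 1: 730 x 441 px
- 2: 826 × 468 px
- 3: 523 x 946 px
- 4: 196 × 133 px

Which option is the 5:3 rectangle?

1

Ratios (long/short): 1 ≈ 1.655; 2 ≈ 1.765; 3 ≈ 1.809; 4 ≈ 1.474.
5:3 ≈ 1.667; option 1 is nearest (Δ 0.012).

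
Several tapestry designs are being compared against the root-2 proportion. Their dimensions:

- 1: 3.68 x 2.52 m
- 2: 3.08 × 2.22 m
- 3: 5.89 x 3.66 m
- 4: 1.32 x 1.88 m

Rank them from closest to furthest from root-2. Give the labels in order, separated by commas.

1: 3.68/2.52 ≈ 1.460 → |1.460 − 1.414| = 0.046
2: 3.08/2.22 ≈ 1.387 → |1.387 − 1.414| = 0.027
3: 5.89/3.66 ≈ 1.609 → |1.609 − 1.414| = 0.195
4: 1.88/1.32 ≈ 1.424 → |1.424 − 1.414| = 0.010

4, 2, 1, 3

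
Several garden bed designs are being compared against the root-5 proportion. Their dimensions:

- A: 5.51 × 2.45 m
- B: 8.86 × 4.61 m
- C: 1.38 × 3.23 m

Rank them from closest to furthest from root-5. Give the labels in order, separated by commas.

A: 5.51/2.45 ≈ 2.249 → |2.249 − 2.236| = 0.013
B: 8.86/4.61 ≈ 1.922 → |1.922 − 2.236| = 0.314
C: 3.23/1.38 ≈ 2.341 → |2.341 − 2.236| = 0.105

A, C, B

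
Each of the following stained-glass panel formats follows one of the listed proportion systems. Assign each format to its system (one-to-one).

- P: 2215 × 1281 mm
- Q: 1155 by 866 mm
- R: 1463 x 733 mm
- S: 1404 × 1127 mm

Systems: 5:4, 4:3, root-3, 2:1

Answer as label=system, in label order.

P=root-3, Q=4:3, R=2:1, S=5:4

P = 2215/1281 ≈ 1.729 → root-3 (1.732)
Q = 1155/866 ≈ 1.334 → 4:3 (1.333)
R = 1463/733 ≈ 1.996 → 2:1 (2.000)
S = 1404/1127 ≈ 1.246 → 5:4 (1.250)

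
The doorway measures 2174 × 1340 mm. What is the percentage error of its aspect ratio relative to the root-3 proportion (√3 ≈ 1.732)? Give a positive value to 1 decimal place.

6.3%

Ratio = 2174 / 1340 ≈ 1.6224.
Ideal root-3 ≈ 1.7321. |1.6224 − 1.7321| / 1.7321 ≈ 6.33% → 6.3%.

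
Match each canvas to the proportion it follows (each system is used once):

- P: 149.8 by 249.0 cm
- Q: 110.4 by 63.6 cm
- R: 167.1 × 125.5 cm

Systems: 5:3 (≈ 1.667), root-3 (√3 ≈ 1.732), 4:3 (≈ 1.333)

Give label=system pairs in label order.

P = 249.0/149.8 ≈ 1.662 → 5:3 (1.667)
Q = 110.4/63.6 ≈ 1.736 → root-3 (1.732)
R = 167.1/125.5 ≈ 1.331 → 4:3 (1.333)

P=5:3, Q=root-3, R=4:3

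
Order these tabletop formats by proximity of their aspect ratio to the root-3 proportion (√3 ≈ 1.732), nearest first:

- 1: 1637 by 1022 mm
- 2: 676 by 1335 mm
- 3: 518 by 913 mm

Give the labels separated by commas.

3, 1, 2

Ratios: 1 = 1637 / 1022 ≈ 1.602; 2 = 1335 / 676 ≈ 1.975; 3 = 913 / 518 ≈ 1.763.
|Δ from 1.732|: 1 0.130; 2 0.243; 3 0.031.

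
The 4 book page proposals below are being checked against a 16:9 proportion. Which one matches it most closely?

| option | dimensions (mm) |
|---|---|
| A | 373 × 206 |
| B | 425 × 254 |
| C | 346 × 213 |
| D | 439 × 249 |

Ratios (long/short): A ≈ 1.811; B ≈ 1.673; C ≈ 1.624; D ≈ 1.763.
16:9 ≈ 1.778; option D is nearest (Δ 0.015).

D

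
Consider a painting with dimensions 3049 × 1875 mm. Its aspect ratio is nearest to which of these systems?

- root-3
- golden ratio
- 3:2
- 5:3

3049/1875 ≈ 1.626. Nearest candidates are golden ratio (1.618, off by 0.008) and 5:3 (1.667, off by 0.041).

golden ratio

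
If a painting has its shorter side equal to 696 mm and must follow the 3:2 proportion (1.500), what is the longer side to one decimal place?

1044.0 mm

3:2 = 1.50000.
Longer side = 696 × 1.50000 ≈ 1044.000 → 1044.0 mm.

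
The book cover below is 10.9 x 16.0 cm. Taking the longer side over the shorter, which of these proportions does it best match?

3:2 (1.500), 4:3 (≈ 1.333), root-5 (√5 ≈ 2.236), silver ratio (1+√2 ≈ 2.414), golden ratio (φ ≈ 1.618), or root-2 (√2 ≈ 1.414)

3:2

Ratio = 16.0 / 10.9 ≈ 1.468.
Distances: 3:2 1.500 (Δ 0.032); 4:3 1.333 (Δ 0.135); root-5 2.236 (Δ 0.768); silver ratio 2.414 (Δ 0.946); golden ratio 1.618 (Δ 0.150); root-2 1.414 (Δ 0.054).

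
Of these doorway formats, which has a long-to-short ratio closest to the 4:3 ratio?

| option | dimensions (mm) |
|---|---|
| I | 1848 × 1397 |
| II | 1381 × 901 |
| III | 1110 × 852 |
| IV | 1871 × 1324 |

Target 4:3 ≈ 1.333.
I: 1.323 (Δ0.010)  II: 1.533 (Δ0.200)  III: 1.303 (Δ0.030)  IV: 1.413 (Δ0.080)

I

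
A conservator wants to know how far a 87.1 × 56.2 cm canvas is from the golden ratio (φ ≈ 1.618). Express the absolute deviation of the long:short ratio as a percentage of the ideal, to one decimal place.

Ratio = 87.1 / 56.2 ≈ 1.5498.
Ideal golden ratio ≈ 1.6180. |1.5498 − 1.6180| / 1.6180 ≈ 4.22% → 4.2%.

4.2%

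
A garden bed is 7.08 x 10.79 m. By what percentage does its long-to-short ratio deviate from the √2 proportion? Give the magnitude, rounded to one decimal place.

7.8%

Ratio = 10.79 / 7.08 ≈ 1.5240.
Ideal root-2 ≈ 1.4142. |1.5240 − 1.4142| / 1.4142 ≈ 7.76% → 7.8%.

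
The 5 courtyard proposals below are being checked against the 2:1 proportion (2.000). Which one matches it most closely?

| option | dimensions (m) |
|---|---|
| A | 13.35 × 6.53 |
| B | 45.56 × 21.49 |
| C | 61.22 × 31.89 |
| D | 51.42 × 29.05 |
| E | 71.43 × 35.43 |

E

Target 2:1 ≈ 2.000.
A: 2.044 (Δ0.044)  B: 2.120 (Δ0.120)  C: 1.920 (Δ0.080)  D: 1.770 (Δ0.230)  E: 2.016 (Δ0.016)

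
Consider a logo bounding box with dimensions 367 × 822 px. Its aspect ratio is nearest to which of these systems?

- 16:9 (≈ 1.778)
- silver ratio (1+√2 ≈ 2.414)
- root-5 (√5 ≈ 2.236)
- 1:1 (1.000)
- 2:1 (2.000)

root-5

822/367 ≈ 2.240. Nearest candidates are root-5 (2.236, off by 0.004) and silver ratio (2.414, off by 0.174).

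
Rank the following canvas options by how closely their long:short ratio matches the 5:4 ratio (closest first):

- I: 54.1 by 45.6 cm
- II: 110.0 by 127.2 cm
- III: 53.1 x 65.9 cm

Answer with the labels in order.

III, I, II

I: 54.1/45.6 ≈ 1.186 → |1.186 − 1.250| = 0.064
II: 127.2/110.0 ≈ 1.156 → |1.156 − 1.250| = 0.094
III: 65.9/53.1 ≈ 1.241 → |1.241 − 1.250| = 0.009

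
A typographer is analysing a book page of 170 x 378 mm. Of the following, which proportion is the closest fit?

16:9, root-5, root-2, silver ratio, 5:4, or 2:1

378/170 ≈ 2.224. Nearest candidates are root-5 (2.236, off by 0.012) and silver ratio (2.414, off by 0.190).

root-5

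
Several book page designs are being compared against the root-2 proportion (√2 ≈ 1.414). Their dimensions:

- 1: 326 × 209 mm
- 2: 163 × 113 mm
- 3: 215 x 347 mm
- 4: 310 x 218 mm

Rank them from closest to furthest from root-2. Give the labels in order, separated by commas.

Ratios: 1 = 326 / 209 ≈ 1.560; 2 = 163 / 113 ≈ 1.442; 3 = 347 / 215 ≈ 1.614; 4 = 310 / 218 ≈ 1.422.
|Δ from 1.414|: 1 0.146; 2 0.028; 3 0.200; 4 0.008.

4, 2, 1, 3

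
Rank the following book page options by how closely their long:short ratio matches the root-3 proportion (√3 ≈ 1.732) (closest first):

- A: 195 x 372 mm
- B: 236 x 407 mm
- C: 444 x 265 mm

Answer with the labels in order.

B, C, A

Ratios: A = 372 / 195 ≈ 1.908; B = 407 / 236 ≈ 1.725; C = 444 / 265 ≈ 1.675.
|Δ from 1.732|: A 0.176; B 0.007; C 0.057.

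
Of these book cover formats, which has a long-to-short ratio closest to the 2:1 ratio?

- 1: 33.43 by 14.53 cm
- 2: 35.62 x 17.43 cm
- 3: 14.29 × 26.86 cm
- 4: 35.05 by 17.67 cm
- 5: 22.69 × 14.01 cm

4

Target 2:1 ≈ 2.000.
1: 2.301 (Δ0.301)  2: 2.044 (Δ0.044)  3: 1.880 (Δ0.120)  4: 1.984 (Δ0.016)  5: 1.620 (Δ0.380)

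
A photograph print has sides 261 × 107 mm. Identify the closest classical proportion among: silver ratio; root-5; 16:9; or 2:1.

silver ratio

261/107 ≈ 2.439. Nearest candidates are silver ratio (2.414, off by 0.025) and root-5 (2.236, off by 0.203).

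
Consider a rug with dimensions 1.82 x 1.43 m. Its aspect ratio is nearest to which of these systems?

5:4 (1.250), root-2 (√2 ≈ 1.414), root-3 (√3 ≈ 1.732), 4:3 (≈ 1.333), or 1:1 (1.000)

5:4

Ratio = 1.82 / 1.43 ≈ 1.273.
Distances: 5:4 1.250 (Δ 0.023); root-2 1.414 (Δ 0.141); root-3 1.732 (Δ 0.459); 4:3 1.333 (Δ 0.060); 1:1 1.000 (Δ 0.273).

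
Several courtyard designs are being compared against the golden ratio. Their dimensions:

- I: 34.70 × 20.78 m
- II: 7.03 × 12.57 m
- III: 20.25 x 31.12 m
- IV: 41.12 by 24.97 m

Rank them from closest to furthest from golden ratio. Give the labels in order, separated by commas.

IV, I, III, II

I: 34.70/20.78 ≈ 1.670 → |1.670 − 1.618| = 0.052
II: 12.57/7.03 ≈ 1.788 → |1.788 − 1.618| = 0.170
III: 31.12/20.25 ≈ 1.537 → |1.537 − 1.618| = 0.081
IV: 41.12/24.97 ≈ 1.647 → |1.647 − 1.618| = 0.029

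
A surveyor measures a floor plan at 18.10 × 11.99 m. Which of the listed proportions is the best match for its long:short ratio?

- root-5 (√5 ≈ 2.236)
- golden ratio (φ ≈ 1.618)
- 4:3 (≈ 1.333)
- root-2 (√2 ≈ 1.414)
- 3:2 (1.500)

Ratio = 18.10 / 11.99 ≈ 1.510.
Distances: root-5 2.236 (Δ 0.726); golden ratio 1.618 (Δ 0.108); 4:3 1.333 (Δ 0.177); root-2 1.414 (Δ 0.096); 3:2 1.500 (Δ 0.010).

3:2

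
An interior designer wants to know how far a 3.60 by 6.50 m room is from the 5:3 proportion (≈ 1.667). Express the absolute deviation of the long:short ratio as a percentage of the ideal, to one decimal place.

8.3%

Ratio = 6.50 / 3.60 ≈ 1.8056.
Ideal 5:3 ≈ 1.6667. |1.8056 − 1.6667| / 1.6667 ≈ 8.33% → 8.3%.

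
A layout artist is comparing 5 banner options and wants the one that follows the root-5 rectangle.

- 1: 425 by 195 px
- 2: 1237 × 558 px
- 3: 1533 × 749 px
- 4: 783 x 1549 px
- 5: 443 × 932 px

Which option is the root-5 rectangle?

Target root-5 ≈ 2.236.
1: 2.179 (Δ0.057)  2: 2.217 (Δ0.019)  3: 2.047 (Δ0.189)  4: 1.978 (Δ0.258)  5: 2.104 (Δ0.132)

2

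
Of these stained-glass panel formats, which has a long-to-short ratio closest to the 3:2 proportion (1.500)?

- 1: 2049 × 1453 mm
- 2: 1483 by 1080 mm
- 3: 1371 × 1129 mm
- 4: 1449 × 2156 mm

Ratios (long/short): 1 ≈ 1.410; 2 ≈ 1.373; 3 ≈ 1.214; 4 ≈ 1.488.
3:2 ≈ 1.500; option 4 is nearest (Δ 0.012).

4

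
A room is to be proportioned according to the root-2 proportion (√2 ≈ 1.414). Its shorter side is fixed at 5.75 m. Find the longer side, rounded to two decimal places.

root-2 ≈ 1.41421.
Longer side = 5.75 × 1.41421 ≈ 8.1317 → 8.13 m.

8.13 m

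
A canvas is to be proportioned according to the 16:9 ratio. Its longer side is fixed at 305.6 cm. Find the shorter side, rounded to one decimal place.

171.9 cm

16:9 ≈ 1.77778.
Shorter side = 305.6 ÷ 1.77778 ≈ 171.900 → 171.9 cm.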